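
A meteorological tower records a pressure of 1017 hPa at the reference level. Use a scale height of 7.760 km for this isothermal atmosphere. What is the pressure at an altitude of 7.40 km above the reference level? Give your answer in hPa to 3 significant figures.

P ≈ 392 hPa

Barometric formula: P = P₀ exp(−z/H).
z/H = 7400.0/7760.0 = 0.95361; exp(−0.95361) = 0.38535.
P = 1017 × 0.38535 = 391.90 hPa.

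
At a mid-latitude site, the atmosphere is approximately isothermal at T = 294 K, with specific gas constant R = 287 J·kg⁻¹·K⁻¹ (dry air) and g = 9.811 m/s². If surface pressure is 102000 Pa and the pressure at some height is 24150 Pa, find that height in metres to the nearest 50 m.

Scale height: H = RT/g = 287 × 294 / 9.811 = 8600.3 m.
Invert the barometric formula: z = H ln(P₀/P).
P₀/P = 102000/24150 = 4.2236; ln(4.2236) = 1.4407.
z = 8600.3 × 1.4407 = 12390 m.

z ≈ 12400 m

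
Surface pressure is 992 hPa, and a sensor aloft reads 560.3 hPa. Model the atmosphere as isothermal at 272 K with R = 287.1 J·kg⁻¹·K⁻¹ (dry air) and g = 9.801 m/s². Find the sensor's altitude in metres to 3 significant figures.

z ≈ 4550 m

Scale height: H = RT/g = 287.1 × 272 / 9.801 = 7967.7 m.
Invert the barometric formula: z = H ln(P₀/P).
P₀/P = 992/560.3 = 1.7705; ln(1.7705) = 0.57126.
z = 7967.7 × 0.57126 = 4551.6 m.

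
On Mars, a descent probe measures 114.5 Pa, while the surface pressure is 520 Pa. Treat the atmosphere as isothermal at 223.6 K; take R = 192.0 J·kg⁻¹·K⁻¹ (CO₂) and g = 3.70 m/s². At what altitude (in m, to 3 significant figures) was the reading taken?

z ≈ 17600 m

Scale height: H = RT/g = 192.0 × 223.6 / 3.70 = 11603 m.
Invert the barometric formula: z = H ln(P₀/P).
P₀/P = 520/114.5 = 4.5415; ln(4.5415) = 1.5133.
z = 11603 × 1.5133 = 17559 m.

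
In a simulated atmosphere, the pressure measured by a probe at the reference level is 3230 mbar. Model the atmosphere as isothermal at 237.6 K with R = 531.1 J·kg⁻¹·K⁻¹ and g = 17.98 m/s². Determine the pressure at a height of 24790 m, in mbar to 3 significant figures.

P ≈ 94.4 mbar

Scale height: H = RT/g = 531.1 × 237.6 / 17.98 = 7018.3 m.
Barometric formula: P = P₀ exp(−z/H).
z/H = 24790/7018.3 = 3.5322; exp(−3.5322) = 0.029241.
P = 3230 × 0.029241 = 94.448 mbar.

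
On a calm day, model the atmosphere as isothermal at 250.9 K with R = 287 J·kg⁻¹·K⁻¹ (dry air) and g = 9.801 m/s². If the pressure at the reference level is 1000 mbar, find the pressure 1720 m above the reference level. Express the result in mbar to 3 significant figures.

P ≈ 791 mbar

Scale height: H = RT/g = 287 × 250.9 / 9.801 = 7347.0 m.
Barometric formula: P = P₀ exp(−z/H).
z/H = 1720.0/7347.0 = 0.23411; exp(−0.23411) = 0.79127.
P = 1000 × 0.79127 = 791.27 mbar.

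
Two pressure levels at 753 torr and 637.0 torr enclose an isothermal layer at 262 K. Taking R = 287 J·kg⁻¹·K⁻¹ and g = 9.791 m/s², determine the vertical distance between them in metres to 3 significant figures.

Hypsometric equation: Δz = (R T̄/g) ln(P₁/P₂).
R T̄/g = 287 × 262 / 9.791 = 7679.9 m.
ln(753/637.0) = ln(1.1821) = 0.16729.
Δz = 7679.9 × 0.16729 = 1284.8 m.

Δz ≈ 1280 m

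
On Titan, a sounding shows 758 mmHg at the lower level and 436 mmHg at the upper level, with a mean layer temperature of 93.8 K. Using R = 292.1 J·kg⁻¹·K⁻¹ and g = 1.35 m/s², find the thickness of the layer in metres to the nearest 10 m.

Hypsometric equation: Δz = (R T̄/g) ln(P₁/P₂).
R T̄/g = 292.1 × 93.8 / 1.35 = 20296 m.
ln(758/436) = ln(1.7385) = 0.55302.
Δz = 20296 × 0.55302 = 11224 m.

Δz ≈ 11220 m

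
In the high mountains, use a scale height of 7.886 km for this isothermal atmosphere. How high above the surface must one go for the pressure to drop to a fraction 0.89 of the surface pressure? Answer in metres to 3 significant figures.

z ≈ 919 m

Set P/P₀ = exp(−z/H) = 0.89, so z = −H ln(0.89).
−ln(0.89) = 0.11653; z = 7886.0 × 0.11653 = 918.96 m.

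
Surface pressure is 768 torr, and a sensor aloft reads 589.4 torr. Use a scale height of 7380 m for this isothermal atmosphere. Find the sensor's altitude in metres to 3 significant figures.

z ≈ 1950 m

Invert the barometric formula: z = H ln(P₀/P).
P₀/P = 768/589.4 = 1.3030; ln(1.3030) = 0.26467.
z = 7380.0 × 0.26467 = 1953.3 m.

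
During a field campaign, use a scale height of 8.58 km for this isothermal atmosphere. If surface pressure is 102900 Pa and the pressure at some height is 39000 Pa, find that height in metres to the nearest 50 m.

Invert the barometric formula: z = H ln(P₀/P).
P₀/P = 102900/39000 = 2.6385; ln(2.6385) = 0.97021.
z = 8580.0 × 0.97021 = 8324.4 m.

z ≈ 8300 m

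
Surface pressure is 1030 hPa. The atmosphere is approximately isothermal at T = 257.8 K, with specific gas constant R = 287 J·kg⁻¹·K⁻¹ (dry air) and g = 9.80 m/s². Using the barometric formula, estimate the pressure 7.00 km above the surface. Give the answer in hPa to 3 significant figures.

Scale height: H = RT/g = 287 × 257.8 / 9.80 = 7549.9 m.
Barometric formula: P = P₀ exp(−z/H).
z/H = 7000.0/7549.9 = 0.92716; exp(−0.92716) = 0.39568.
P = 1030 × 0.39568 = 407.55 hPa.

P ≈ 408 hPa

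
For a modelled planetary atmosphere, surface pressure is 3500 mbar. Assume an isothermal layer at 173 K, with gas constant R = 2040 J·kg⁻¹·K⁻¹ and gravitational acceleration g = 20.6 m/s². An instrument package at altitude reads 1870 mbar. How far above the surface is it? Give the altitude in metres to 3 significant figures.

z ≈ 10700 m

Scale height: H = RT/g = 2040 × 173 / 20.6 = 17132 m.
Invert the barometric formula: z = H ln(P₀/P).
P₀/P = 3500/1870 = 1.8717; ln(1.8717) = 0.62685.
z = 17132 × 0.62685 = 10739 m.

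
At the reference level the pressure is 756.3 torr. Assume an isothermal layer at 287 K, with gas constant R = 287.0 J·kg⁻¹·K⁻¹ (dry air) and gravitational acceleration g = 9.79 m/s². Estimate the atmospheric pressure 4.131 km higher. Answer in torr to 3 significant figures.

P ≈ 463 torr

Scale height: H = RT/g = 287.0 × 287 / 9.79 = 8413.6 m.
Barometric formula: P = P₀ exp(−z/H).
z/H = 4131.0/8413.6 = 0.49099; exp(−0.49099) = 0.61202.
P = 756.3 × 0.61202 = 462.87 torr.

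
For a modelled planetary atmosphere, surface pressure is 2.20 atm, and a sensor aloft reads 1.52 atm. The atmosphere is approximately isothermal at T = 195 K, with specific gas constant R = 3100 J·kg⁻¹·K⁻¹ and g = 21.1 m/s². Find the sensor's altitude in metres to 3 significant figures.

Scale height: H = RT/g = 3100 × 195 / 21.1 = 28649 m.
Invert the barometric formula: z = H ln(P₀/P).
P₀/P = 2.20/1.52 = 1.4474; ln(1.4474) = 0.36977.
z = 28649 × 0.36977 = 10594 m.

z ≈ 10600 m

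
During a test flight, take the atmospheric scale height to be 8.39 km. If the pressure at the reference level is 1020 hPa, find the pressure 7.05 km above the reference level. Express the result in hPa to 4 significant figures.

P ≈ 440.2 hPa

Barometric formula: P = P₀ exp(−z/H).
z/H = 7050.0/8390.0 = 0.84029; exp(−0.84029) = 0.43159.
P = 1020 × 0.43159 = 440.22 hPa.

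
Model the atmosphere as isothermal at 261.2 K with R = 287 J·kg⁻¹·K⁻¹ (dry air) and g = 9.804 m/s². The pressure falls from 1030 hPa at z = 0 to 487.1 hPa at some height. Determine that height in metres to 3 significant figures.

Scale height: H = RT/g = 287 × 261.2 / 9.804 = 7646.3 m.
Invert the barometric formula: z = H ln(P₀/P).
P₀/P = 1030/487.1 = 2.1146; ln(2.1146) = 0.74887.
z = 7646.3 × 0.74887 = 5726.1 m.

z ≈ 5730 m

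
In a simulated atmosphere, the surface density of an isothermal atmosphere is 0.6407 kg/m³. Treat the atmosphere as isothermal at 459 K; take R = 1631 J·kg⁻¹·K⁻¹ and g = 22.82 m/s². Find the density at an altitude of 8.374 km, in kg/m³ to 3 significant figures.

ρ ≈ 0.496 kg/m³

Scale height: H = RT/g = 1631 × 459 / 22.82 = 32806 m.
In an isothermal atmosphere, density decays like pressure: ρ = ρ₀ exp(−z/H).
z/H = 8374.0/32806 = 0.25526; exp(−0.25526) = 0.77472.
ρ = 0.6407 × 0.77472 = 0.49636 kg/m³.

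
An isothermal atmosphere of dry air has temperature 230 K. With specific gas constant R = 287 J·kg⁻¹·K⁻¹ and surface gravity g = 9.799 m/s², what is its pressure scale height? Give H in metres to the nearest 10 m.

H ≈ 6740 m

The scale height of an isothermal atmosphere is H = RT/g.
H = 287 × 230 / 9.799 = 66010/9.799 = 6736.4 m.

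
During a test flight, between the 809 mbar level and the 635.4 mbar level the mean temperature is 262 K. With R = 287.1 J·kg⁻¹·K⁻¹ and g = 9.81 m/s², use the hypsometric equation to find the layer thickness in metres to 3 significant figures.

Δz ≈ 1850 m

Hypsometric equation: Δz = (R T̄/g) ln(P₁/P₂).
R T̄/g = 287.1 × 262 / 9.81 = 7667.7 m.
ln(809/635.4) = ln(1.2732) = 0.24153.
Δz = 7667.7 × 0.24153 = 1852.0 m.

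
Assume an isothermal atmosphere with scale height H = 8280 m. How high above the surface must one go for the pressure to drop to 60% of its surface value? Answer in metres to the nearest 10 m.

Set P/P₀ = exp(−z/H) = 0.6, so z = −H ln(0.6).
−ln(0.6) = 0.51083; z = 8280.0 × 0.51083 = 4229.7 m.

z ≈ 4230 m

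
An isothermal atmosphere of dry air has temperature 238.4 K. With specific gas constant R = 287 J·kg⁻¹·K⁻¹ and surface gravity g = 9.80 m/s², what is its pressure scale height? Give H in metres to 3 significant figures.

The scale height of an isothermal atmosphere is H = RT/g.
H = 287 × 238.4 / 9.80 = 68421/9.80 = 6981.7 m.

H ≈ 6980 m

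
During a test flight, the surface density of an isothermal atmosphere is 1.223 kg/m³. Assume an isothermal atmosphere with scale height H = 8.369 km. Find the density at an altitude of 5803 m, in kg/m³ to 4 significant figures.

In an isothermal atmosphere, density decays like pressure: ρ = ρ₀ exp(−z/H).
z/H = 5803.0/8369.0 = 0.69339; exp(−0.69339) = 0.49988.
ρ = 1.223 × 0.49988 = 0.61135 kg/m³.

ρ ≈ 0.6114 kg/m³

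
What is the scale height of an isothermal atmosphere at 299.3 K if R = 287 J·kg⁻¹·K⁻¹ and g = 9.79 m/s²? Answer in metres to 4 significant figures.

H ≈ 8774 m

The scale height of an isothermal atmosphere is H = RT/g.
H = 287 × 299.3 / 9.79 = 85899/9.79 = 8774.2 m.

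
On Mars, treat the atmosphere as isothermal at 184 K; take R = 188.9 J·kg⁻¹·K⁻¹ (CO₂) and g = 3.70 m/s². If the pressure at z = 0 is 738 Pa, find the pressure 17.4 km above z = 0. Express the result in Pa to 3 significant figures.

Scale height: H = RT/g = 188.9 × 184 / 3.70 = 9393.9 m.
Barometric formula: P = P₀ exp(−z/H).
z/H = 17400/9393.9 = 1.8523; exp(−1.8523) = 0.15688.
P = 738 × 0.15688 = 115.78 Pa.

P ≈ 116 Pa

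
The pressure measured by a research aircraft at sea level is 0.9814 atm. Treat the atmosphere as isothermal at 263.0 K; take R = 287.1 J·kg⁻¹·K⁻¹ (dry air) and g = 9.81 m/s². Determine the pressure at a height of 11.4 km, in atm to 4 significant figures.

P ≈ 0.2232 atm

Scale height: H = RT/g = 287.1 × 263.0 / 9.81 = 7697.0 m.
Barometric formula: P = P₀ exp(−z/H).
z/H = 11400/7697.0 = 1.4811; exp(−1.4811) = 0.22739.
P = 0.9814 × 0.22739 = 0.22316 atm.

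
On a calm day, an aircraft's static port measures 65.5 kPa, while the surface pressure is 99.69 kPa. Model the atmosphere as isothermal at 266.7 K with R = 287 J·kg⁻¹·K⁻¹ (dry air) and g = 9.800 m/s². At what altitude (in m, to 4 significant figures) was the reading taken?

Scale height: H = RT/g = 287 × 266.7 / 9.800 = 7810.5 m.
Invert the barometric formula: z = H ln(P₀/P).
P₀/P = 99.69/65.5 = 1.5220; ln(1.5220) = 0.42003.
z = 7810.5 × 0.42003 = 3280.6 m.

z ≈ 3281 m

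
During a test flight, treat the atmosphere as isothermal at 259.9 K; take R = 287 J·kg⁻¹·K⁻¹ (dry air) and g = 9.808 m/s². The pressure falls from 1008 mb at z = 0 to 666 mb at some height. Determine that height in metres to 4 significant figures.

z ≈ 3152 m

Scale height: H = RT/g = 287 × 259.9 / 9.808 = 7605.1 m.
Invert the barometric formula: z = H ln(P₀/P).
P₀/P = 1008/666 = 1.5135; ln(1.5135) = 0.41442.
z = 7605.1 × 0.41442 = 3151.7 m.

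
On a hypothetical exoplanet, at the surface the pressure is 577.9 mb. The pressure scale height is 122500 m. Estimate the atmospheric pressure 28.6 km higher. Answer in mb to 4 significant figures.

Barometric formula: P = P₀ exp(−z/H).
z/H = 28600/122500 = 0.23347; exp(−0.23347) = 0.79178.
P = 577.9 × 0.79178 = 457.57 mb.

P ≈ 457.6 mb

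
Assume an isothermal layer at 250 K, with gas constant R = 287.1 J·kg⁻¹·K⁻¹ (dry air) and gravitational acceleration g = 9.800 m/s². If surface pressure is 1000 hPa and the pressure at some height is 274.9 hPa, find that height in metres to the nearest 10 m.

z ≈ 9460 m

Scale height: H = RT/g = 287.1 × 250 / 9.800 = 7324.0 m.
Invert the barometric formula: z = H ln(P₀/P).
P₀/P = 1000/274.9 = 3.6377; ln(3.6377) = 1.2914.
z = 7324.0 × 1.2914 = 9458.2 m.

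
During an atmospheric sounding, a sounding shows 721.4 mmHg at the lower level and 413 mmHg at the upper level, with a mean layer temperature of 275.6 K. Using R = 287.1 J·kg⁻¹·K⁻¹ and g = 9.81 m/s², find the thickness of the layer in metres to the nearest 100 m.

Δz ≈ 4500 m

Hypsometric equation: Δz = (R T̄/g) ln(P₁/P₂).
R T̄/g = 287.1 × 275.6 / 9.81 = 8065.7 m.
ln(721.4/413) = ln(1.7467) = 0.55773.
Δz = 8065.7 × 0.55773 = 4498.5 m.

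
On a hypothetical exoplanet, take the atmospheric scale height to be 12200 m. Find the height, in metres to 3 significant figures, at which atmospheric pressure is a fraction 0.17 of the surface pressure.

z ≈ 21600 m

Set P/P₀ = exp(−z/H) = 0.17, so z = −H ln(0.17).
−ln(0.17) = 1.7720; z = 12200 × 1.7720 = 21618 m.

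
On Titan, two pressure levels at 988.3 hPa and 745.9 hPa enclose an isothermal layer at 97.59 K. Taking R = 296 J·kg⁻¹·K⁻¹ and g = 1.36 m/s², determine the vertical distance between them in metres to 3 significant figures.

Hypsometric equation: Δz = (R T̄/g) ln(P₁/P₂).
R T̄/g = 296 × 97.59 / 1.36 = 21240 m.
ln(988.3/745.9) = ln(1.3250) = 0.28141.
Δz = 21240 × 0.28141 = 5977.1 m.

Δz ≈ 5980 m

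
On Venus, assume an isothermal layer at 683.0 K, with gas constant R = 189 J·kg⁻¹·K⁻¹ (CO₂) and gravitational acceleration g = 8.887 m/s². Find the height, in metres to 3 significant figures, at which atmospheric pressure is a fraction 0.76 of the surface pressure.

Scale height: H = RT/g = 189 × 683.0 / 8.887 = 14525 m.
Set P/P₀ = exp(−z/H) = 0.76, so z = −H ln(0.76).
−ln(0.76) = 0.27444; z = 14525 × 0.27444 = 3986.2 m.

z ≈ 3990 m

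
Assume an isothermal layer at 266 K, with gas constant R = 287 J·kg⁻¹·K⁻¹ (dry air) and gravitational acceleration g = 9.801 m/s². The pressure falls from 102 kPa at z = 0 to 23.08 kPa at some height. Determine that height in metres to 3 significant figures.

z ≈ 11600 m

Scale height: H = RT/g = 287 × 266 / 9.801 = 7789.2 m.
Invert the barometric formula: z = H ln(P₀/P).
P₀/P = 102/23.08 = 4.4194; ln(4.4194) = 1.4860.
z = 7789.2 × 1.4860 = 11575 m.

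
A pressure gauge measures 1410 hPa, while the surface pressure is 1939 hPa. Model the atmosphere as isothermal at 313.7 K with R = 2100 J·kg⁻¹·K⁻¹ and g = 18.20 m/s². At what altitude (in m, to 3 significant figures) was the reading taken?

Scale height: H = RT/g = 2100 × 313.7 / 18.20 = 36196 m.
Invert the barometric formula: z = H ln(P₀/P).
P₀/P = 1939/1410 = 1.3752; ln(1.3752) = 0.31860.
z = 36196 × 0.31860 = 11532 m.

z ≈ 11500 m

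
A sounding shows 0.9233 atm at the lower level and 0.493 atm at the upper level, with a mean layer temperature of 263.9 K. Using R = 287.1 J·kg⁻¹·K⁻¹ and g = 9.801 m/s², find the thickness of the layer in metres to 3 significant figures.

Hypsometric equation: Δz = (R T̄/g) ln(P₁/P₂).
R T̄/g = 287.1 × 263.9 / 9.801 = 7730.4 m.
ln(0.9233/0.493) = ln(1.8728) = 0.62743.
Δz = 7730.4 × 0.62743 = 4850.3 m.

Δz ≈ 4850 m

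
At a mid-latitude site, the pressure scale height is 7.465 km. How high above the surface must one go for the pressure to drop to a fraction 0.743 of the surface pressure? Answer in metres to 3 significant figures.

z ≈ 2220 m

Set P/P₀ = exp(−z/H) = 0.743, so z = −H ln(0.743).
−ln(0.743) = 0.29706; z = 7465.0 × 0.29706 = 2217.6 m.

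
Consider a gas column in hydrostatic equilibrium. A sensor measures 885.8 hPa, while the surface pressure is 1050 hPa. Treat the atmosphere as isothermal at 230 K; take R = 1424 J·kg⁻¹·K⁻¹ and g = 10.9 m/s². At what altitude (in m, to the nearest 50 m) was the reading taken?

Scale height: H = RT/g = 1424 × 230 / 10.9 = 30048 m.
Invert the barometric formula: z = H ln(P₀/P).
P₀/P = 1050/885.8 = 1.1854; ln(1.1854) = 0.17008.
z = 30048 × 0.17008 = 5110.6 m.

z ≈ 5100 m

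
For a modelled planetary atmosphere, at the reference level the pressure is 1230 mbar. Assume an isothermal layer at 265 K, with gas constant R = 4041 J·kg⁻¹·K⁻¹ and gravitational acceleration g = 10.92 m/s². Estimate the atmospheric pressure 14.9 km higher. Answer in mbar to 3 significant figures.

Scale height: H = RT/g = 4041 × 265 / 10.92 = 98065 m.
Barometric formula: P = P₀ exp(−z/H).
z/H = 14900/98065 = 0.15194; exp(−0.15194) = 0.85904.
P = 1230 × 0.85904 = 1056.6 mbar.

P ≈ 1060 mbar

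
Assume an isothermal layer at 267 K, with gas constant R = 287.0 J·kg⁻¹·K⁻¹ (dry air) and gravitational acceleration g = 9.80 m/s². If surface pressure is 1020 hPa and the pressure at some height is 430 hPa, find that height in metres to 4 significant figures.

Scale height: H = RT/g = 287.0 × 267 / 9.80 = 7819.3 m.
Invert the barometric formula: z = H ln(P₀/P).
P₀/P = 1020/430 = 2.3721; ln(2.3721) = 0.86378.
z = 7819.3 × 0.86378 = 6754.2 m.

z ≈ 6754 m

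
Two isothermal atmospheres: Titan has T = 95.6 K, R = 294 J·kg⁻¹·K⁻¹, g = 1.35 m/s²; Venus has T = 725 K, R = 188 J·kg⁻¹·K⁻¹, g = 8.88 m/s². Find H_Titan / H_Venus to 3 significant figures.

H = RT/g for each body.
H_Titan = 294 × 95.6 / 1.35 = 20820 m.
H_Venus = 188 × 725 / 8.88 = 15349 m.
H_Titan/H_Venus = 20820/15349 = 1.3564.

H_Titan/H_Venus ≈ 1.36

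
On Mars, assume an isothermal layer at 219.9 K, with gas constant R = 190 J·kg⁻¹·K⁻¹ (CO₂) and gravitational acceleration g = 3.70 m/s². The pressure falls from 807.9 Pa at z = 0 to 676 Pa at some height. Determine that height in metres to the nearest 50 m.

Scale height: H = RT/g = 190 × 219.9 / 3.70 = 11292 m.
Invert the barometric formula: z = H ln(P₀/P).
P₀/P = 807.9/676 = 1.1951; ln(1.1951) = 0.17823.
z = 11292 × 0.17823 = 2012.6 m.

z ≈ 2000 m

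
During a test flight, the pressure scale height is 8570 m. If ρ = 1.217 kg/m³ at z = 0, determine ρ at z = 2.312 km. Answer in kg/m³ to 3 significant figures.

ρ ≈ 0.929 kg/m³

In an isothermal atmosphere, density decays like pressure: ρ = ρ₀ exp(−z/H).
z/H = 2312.0/8570.0 = 0.26978; exp(−0.26978) = 0.76355.
ρ = 1.217 × 0.76355 = 0.92924 kg/m³.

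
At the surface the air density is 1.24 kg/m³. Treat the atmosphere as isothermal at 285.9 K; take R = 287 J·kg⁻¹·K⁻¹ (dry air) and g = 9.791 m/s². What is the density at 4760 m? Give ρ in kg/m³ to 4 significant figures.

ρ ≈ 0.7027 kg/m³

Scale height: H = RT/g = 287 × 285.9 / 9.791 = 8380.5 m.
In an isothermal atmosphere, density decays like pressure: ρ = ρ₀ exp(−z/H).
z/H = 4760.0/8380.5 = 0.56799; exp(−0.56799) = 0.56666.
ρ = 1.24 × 0.56666 = 0.70266 kg/m³.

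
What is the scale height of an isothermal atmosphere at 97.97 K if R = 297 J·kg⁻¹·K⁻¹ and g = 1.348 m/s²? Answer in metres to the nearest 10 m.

H ≈ 21590 m

The scale height of an isothermal atmosphere is H = RT/g.
H = 297 × 97.97 / 1.348 = 29097/1.348 = 21585 m.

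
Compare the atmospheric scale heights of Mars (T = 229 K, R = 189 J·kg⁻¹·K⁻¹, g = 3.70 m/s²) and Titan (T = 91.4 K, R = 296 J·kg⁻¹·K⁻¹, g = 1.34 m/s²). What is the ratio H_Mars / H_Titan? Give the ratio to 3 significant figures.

H_Mars/H_Titan ≈ 0.579

H = RT/g for each body.
H_Mars = 189 × 229 / 3.70 = 11698 m.
H_Titan = 296 × 91.4 / 1.34 = 20190 m.
H_Mars/H_Titan = 11698/20190 = 0.57940.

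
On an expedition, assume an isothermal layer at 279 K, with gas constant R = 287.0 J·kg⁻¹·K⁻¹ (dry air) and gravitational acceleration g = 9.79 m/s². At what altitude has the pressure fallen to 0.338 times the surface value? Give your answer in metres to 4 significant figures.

z ≈ 8872 m

Scale height: H = RT/g = 287.0 × 279 / 9.79 = 8179.1 m.
Set P/P₀ = exp(−z/H) = 0.338, so z = −H ln(0.338).
−ln(0.338) = 1.0847; z = 8179.1 × 1.0847 = 8871.9 m.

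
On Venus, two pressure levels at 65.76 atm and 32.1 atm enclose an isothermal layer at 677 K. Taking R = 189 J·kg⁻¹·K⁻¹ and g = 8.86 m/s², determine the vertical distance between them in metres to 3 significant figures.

Hypsometric equation: Δz = (R T̄/g) ln(P₁/P₂).
R T̄/g = 189 × 677 / 8.86 = 14442 m.
ln(65.76/32.1) = ln(2.0486) = 0.71716.
Δz = 14442 × 0.71716 = 10357 m.

Δz ≈ 10400 m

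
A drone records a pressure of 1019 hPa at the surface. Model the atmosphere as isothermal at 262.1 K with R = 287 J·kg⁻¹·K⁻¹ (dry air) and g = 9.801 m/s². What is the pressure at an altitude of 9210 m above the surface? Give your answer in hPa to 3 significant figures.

Scale height: H = RT/g = 287 × 262.1 / 9.801 = 7675.0 m.
Barometric formula: P = P₀ exp(−z/H).
z/H = 9210.0/7675.0 = 1.2000; exp(−1.2000) = 0.30119.
P = 1019 × 0.30119 = 306.91 hPa.

P ≈ 307 hPa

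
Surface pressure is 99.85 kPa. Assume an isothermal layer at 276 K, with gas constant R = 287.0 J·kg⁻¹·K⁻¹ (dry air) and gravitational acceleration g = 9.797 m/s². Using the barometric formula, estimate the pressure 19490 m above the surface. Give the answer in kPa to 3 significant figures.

P ≈ 8.96 kPa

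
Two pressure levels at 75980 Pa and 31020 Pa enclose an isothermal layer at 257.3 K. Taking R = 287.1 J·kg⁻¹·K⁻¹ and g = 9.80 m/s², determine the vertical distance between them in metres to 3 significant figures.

Δz ≈ 6750 m

Hypsometric equation: Δz = (R T̄/g) ln(P₁/P₂).
R T̄/g = 287.1 × 257.3 / 9.80 = 7537.8 m.
ln(75980/31020) = ln(2.4494) = 0.89584.
Δz = 7537.8 × 0.89584 = 6752.7 m.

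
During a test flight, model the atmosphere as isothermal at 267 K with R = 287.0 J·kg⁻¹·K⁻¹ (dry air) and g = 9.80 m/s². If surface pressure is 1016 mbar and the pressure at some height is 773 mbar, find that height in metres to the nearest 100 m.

Scale height: H = RT/g = 287.0 × 267 / 9.80 = 7819.3 m.
Invert the barometric formula: z = H ln(P₀/P).
P₀/P = 1016/773 = 1.3144; ln(1.3144) = 0.27338.
z = 7819.3 × 0.27338 = 2137.6 m.

z ≈ 2100 m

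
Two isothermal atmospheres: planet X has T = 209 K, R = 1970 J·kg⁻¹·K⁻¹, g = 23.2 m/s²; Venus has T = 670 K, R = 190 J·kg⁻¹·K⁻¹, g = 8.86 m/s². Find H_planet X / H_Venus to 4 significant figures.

H_planet X/H_Venus ≈ 1.235

H = RT/g for each body.
H_planet X = 1970 × 209 / 23.2 = 17747 m.
H_Venus = 190 × 670 / 8.86 = 14368 m.
H_planet X/H_Venus = 17747/14368 = 1.2352.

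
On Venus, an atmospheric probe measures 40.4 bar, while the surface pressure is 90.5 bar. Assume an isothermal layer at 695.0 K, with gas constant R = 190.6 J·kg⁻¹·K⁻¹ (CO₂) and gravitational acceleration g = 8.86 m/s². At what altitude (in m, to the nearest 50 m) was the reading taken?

Scale height: H = RT/g = 190.6 × 695.0 / 8.86 = 14951 m.
Invert the barometric formula: z = H ln(P₀/P).
P₀/P = 90.5/40.4 = 2.2401; ln(2.2401) = 0.80652.
z = 14951 × 0.80652 = 12058 m.

z ≈ 12050 m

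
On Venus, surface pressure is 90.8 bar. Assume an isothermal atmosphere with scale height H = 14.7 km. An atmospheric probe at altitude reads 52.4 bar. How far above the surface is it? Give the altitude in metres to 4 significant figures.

z ≈ 8081 m

Invert the barometric formula: z = H ln(P₀/P).
P₀/P = 90.8/52.4 = 1.7328; ln(1.7328) = 0.54974.
z = 14700 × 0.54974 = 8081.2 m.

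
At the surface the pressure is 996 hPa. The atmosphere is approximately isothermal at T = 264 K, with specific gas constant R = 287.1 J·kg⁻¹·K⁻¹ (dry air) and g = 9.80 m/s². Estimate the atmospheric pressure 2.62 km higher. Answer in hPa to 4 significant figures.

Scale height: H = RT/g = 287.1 × 264 / 9.80 = 7734.1 m.
Barometric formula: P = P₀ exp(−z/H).
z/H = 2620.0/7734.1 = 0.33876; exp(−0.33876) = 0.71265.
P = 996 × 0.71265 = 709.80 hPa.

P ≈ 709.8 hPa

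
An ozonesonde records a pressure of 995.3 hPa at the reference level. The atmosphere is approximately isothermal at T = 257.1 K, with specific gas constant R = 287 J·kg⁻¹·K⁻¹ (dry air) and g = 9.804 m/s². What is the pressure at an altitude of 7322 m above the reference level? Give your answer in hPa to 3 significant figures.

P ≈ 376 hPa

Scale height: H = RT/g = 287 × 257.1 / 9.804 = 7526.3 m.
Barometric formula: P = P₀ exp(−z/H).
z/H = 7322.0/7526.3 = 0.97286; exp(−0.97286) = 0.37800.
P = 995.3 × 0.37800 = 376.22 hPa.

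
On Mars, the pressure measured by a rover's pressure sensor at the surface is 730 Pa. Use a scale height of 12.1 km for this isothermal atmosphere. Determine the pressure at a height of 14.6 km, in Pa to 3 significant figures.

Barometric formula: P = P₀ exp(−z/H).
z/H = 14600/12100 = 1.2066; exp(−1.2066) = 0.29921.
P = 730 × 0.29921 = 218.42 Pa.

P ≈ 218 Pa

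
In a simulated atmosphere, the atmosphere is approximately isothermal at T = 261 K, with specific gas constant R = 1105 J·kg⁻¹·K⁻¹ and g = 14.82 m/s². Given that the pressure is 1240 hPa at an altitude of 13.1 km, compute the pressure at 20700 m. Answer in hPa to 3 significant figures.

Scale height: H = RT/g = 1105 × 261 / 14.82 = 19461 m.
Between two levels, P₂ = P₁ exp(−Δz/H) with Δz = z₂ − z₁.
Δz = 20700 − 13100 = 7600.0 m; Δz/H = 7600.0/19461 = 0.39052.
P₂ = 1240 × exp(−0.39052) = 1240 × 0.67670 = 839.11 hPa.

P ≈ 839 hPa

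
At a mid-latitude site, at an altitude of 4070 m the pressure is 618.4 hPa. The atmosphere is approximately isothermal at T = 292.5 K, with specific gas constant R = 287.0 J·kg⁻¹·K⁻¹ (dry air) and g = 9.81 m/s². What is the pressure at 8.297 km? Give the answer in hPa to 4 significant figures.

Scale height: H = RT/g = 287.0 × 292.5 / 9.81 = 8557.3 m.
Between two levels, P₂ = P₁ exp(−Δz/H) with Δz = z₂ − z₁.
Δz = 8297.0 − 4070.0 = 4227.0 m; Δz/H = 4227.0/8557.3 = 0.49396.
P₂ = 618.4 × exp(−0.49396) = 618.4 × 0.61021 = 377.35 hPa.

P ≈ 377.4 hPa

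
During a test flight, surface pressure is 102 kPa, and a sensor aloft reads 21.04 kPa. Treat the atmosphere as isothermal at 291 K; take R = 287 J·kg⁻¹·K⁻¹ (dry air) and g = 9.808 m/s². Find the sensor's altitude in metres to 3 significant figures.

z ≈ 13400 m

Scale height: H = RT/g = 287 × 291 / 9.808 = 8515.2 m.
Invert the barometric formula: z = H ln(P₀/P).
P₀/P = 102/21.04 = 4.8479; ln(4.8479) = 1.5785.
z = 8515.2 × 1.5785 = 13441 m.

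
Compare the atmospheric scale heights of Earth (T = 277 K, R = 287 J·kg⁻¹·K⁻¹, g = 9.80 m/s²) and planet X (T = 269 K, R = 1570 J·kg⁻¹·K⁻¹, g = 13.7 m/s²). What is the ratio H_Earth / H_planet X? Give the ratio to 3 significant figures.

H = RT/g for each body.
H_Earth = 287 × 277 / 9.80 = 8112.1 m.
H_planet X = 1570 × 269 / 13.7 = 30827 m.
H_Earth/H_planet X = 8112.1/30827 = 0.26315.

H_Earth/H_planet X ≈ 0.263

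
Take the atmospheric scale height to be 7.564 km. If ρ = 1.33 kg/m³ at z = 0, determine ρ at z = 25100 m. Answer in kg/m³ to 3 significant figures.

ρ ≈ 0.0482 kg/m³

In an isothermal atmosphere, density decays like pressure: ρ = ρ₀ exp(−z/H).
z/H = 25100/7564.0 = 3.3184; exp(−3.3184) = 0.036211.
ρ = 1.33 × 0.036211 = 0.048161 kg/m³.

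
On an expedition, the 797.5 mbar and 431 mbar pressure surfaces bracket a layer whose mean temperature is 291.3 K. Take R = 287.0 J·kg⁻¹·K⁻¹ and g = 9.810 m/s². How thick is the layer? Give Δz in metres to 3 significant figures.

Δz ≈ 5240 m

Hypsometric equation: Δz = (R T̄/g) ln(P₁/P₂).
R T̄/g = 287.0 × 291.3 / 9.810 = 8522.2 m.
ln(797.5/431) = ln(1.8503) = 0.61535.
Δz = 8522.2 × 0.61535 = 5244.1 m.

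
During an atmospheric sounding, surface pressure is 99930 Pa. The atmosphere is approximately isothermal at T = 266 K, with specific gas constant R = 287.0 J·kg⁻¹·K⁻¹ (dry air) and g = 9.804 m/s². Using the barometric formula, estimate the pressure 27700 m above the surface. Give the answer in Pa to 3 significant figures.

Scale height: H = RT/g = 287.0 × 266 / 9.804 = 7786.8 m.
Barometric formula: P = P₀ exp(−z/H).
z/H = 27700/7786.8 = 3.5573; exp(−3.5573) = 0.028516.
P = 99930 × 0.028516 = 2849.6 Pa.

P ≈ 2850 Pa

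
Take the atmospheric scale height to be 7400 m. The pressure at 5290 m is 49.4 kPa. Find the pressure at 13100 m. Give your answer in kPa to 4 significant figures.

P ≈ 17.19 kPa

Between two levels, P₂ = P₁ exp(−Δz/H) with Δz = z₂ − z₁.
Δz = 13100 − 5290.0 = 7810.0 m; Δz/H = 7810.0/7400.0 = 1.0554.
P₂ = 49.4 × exp(−1.0554) = 49.4 × 0.34805 = 17.194 kPa.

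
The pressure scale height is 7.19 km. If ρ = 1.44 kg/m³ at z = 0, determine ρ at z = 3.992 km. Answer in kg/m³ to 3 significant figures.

In an isothermal atmosphere, density decays like pressure: ρ = ρ₀ exp(−z/H).
z/H = 3992.0/7190.0 = 0.55522; exp(−0.55522) = 0.57395.
ρ = 1.44 × 0.57395 = 0.82649 kg/m³.

ρ ≈ 0.826 kg/m³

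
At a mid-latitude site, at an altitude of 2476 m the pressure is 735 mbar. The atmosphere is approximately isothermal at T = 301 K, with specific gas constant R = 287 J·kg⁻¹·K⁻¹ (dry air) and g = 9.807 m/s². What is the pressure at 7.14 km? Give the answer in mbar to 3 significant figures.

P ≈ 433 mbar

Scale height: H = RT/g = 287 × 301 / 9.807 = 8808.7 m.
Between two levels, P₂ = P₁ exp(−Δz/H) with Δz = z₂ − z₁.
Δz = 7140.0 − 2476.0 = 4664.0 m; Δz/H = 4664.0/8808.7 = 0.52948.
P₂ = 735 × exp(−0.52948) = 735 × 0.58891 = 432.85 mbar.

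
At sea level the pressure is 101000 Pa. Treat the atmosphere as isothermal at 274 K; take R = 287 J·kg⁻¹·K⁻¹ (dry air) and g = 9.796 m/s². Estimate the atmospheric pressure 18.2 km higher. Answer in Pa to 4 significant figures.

Scale height: H = RT/g = 287 × 274 / 9.796 = 8027.6 m.
Barometric formula: P = P₀ exp(−z/H).
z/H = 18200/8027.6 = 2.2672; exp(−2.2672) = 0.10360.
P = 101000 × 0.10360 = 10464 Pa.

P ≈ 10460 Pa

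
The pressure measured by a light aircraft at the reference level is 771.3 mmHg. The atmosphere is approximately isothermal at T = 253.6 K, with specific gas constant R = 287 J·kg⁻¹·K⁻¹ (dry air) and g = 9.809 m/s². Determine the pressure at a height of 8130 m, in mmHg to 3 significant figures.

Scale height: H = RT/g = 287 × 253.6 / 9.809 = 7420.0 m.
Barometric formula: P = P₀ exp(−z/H).
z/H = 8130.0/7420.0 = 1.0957; exp(−1.0957) = 0.33431.
P = 771.3 × 0.33431 = 257.85 mmHg.

P ≈ 258 mmHg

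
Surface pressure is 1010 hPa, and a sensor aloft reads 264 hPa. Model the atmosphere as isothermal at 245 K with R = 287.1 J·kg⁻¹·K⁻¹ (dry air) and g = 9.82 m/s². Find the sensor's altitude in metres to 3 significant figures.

Scale height: H = RT/g = 287.1 × 245 / 9.82 = 7162.9 m.
Invert the barometric formula: z = H ln(P₀/P).
P₀/P = 1010/264 = 3.8258; ln(3.8258) = 1.3418.
z = 7162.9 × 1.3418 = 9611.2 m.

z ≈ 9610 m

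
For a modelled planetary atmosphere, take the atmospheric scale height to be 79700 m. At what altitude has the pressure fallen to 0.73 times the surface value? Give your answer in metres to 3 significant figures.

Set P/P₀ = exp(−z/H) = 0.73, so z = −H ln(0.73).
−ln(0.73) = 0.31471; z = 79700 × 0.31471 = 25082 m.

z ≈ 25100 m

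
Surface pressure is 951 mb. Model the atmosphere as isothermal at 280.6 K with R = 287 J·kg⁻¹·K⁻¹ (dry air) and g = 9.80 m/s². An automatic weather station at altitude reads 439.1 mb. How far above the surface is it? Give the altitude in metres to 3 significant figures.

Scale height: H = RT/g = 287 × 280.6 / 9.80 = 8217.6 m.
Invert the barometric formula: z = H ln(P₀/P).
P₀/P = 951/439.1 = 2.1658; ln(2.1658) = 0.77279.
z = 8217.6 × 0.77279 = 6350.5 m.

z ≈ 6350 m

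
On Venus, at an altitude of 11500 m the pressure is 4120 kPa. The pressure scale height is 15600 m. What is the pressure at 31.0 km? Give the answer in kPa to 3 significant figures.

Between two levels, P₂ = P₁ exp(−Δz/H) with Δz = z₂ − z₁.
Δz = 31000 − 11500 = 19500 m; Δz/H = 19500/15600 = 1.2500.
P₂ = 4120 × exp(−1.2500) = 4120 × 0.28650 = 1180.4 kPa.

P ≈ 1180 kPa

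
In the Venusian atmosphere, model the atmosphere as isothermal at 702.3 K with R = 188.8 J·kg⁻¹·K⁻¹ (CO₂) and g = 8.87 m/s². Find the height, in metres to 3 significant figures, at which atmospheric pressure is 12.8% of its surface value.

z ≈ 30700 m

Scale height: H = RT/g = 188.8 × 702.3 / 8.87 = 14949 m.
Set P/P₀ = exp(−z/H) = 0.128, so z = −H ln(0.128).
−ln(0.128) = 2.0557; z = 14949 × 2.0557 = 30731 m.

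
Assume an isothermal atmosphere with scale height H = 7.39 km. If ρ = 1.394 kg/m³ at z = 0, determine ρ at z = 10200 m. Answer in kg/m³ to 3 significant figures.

ρ ≈ 0.351 kg/m³

In an isothermal atmosphere, density decays like pressure: ρ = ρ₀ exp(−z/H).
z/H = 10200/7390.0 = 1.3802; exp(−1.3802) = 0.25153.
ρ = 1.394 × 0.25153 = 0.35063 kg/m³.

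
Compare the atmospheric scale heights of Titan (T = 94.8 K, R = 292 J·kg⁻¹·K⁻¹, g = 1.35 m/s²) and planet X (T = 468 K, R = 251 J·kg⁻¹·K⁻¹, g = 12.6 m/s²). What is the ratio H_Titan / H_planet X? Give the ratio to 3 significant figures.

H_Titan/H_planet X ≈ 2.20

H = RT/g for each body.
H_Titan = 292 × 94.8 / 1.35 = 20505 m.
H_planet X = 251 × 468 / 12.6 = 9322.9 m.
H_Titan/H_planet X = 20505/9322.9 = 2.1994.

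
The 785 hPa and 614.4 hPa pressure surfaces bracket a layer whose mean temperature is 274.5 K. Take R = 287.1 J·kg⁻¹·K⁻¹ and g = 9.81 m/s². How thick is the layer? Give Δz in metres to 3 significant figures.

Δz ≈ 1970 m

Hypsometric equation: Δz = (R T̄/g) ln(P₁/P₂).
R T̄/g = 287.1 × 274.5 / 9.81 = 8033.5 m.
ln(785/614.4) = ln(1.2777) = 0.24506.
Δz = 8033.5 × 0.24506 = 1968.7 m.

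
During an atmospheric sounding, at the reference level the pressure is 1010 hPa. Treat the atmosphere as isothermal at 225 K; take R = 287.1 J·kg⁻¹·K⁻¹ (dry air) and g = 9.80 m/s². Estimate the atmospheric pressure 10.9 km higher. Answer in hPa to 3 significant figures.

P ≈ 193 hPa

Scale height: H = RT/g = 287.1 × 225 / 9.80 = 6591.6 m.
Barometric formula: P = P₀ exp(−z/H).
z/H = 10900/6591.6 = 1.6536; exp(−1.6536) = 0.19136.
P = 1010 × 0.19136 = 193.27 hPa.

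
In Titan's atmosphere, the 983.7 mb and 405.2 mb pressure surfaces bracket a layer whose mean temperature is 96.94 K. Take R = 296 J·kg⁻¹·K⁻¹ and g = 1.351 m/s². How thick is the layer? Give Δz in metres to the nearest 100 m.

Δz ≈ 18800 m

Hypsometric equation: Δz = (R T̄/g) ln(P₁/P₂).
R T̄/g = 296 × 96.94 / 1.351 = 21239 m.
ln(983.7/405.2) = ln(2.4277) = 0.88694.
Δz = 21239 × 0.88694 = 18838 m.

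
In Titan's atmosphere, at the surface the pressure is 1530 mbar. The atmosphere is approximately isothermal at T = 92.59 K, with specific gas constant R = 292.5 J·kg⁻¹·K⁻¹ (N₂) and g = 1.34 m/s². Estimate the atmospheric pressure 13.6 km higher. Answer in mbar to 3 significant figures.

P ≈ 781 mbar

Scale height: H = RT/g = 292.5 × 92.59 / 1.34 = 20211 m.
Barometric formula: P = P₀ exp(−z/H).
z/H = 13600/20211 = 0.67290; exp(−0.67290) = 0.51023.
P = 1530 × 0.51023 = 780.65 mbar.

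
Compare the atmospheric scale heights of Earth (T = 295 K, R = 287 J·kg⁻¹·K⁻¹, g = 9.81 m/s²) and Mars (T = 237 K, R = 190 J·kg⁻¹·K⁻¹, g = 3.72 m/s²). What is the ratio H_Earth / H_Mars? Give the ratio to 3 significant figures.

H_Earth/H_Mars ≈ 0.713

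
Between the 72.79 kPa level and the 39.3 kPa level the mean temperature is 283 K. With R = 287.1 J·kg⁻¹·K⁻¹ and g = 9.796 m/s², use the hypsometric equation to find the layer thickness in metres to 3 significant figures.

Δz ≈ 5110 m

Hypsometric equation: Δz = (R T̄/g) ln(P₁/P₂).
R T̄/g = 287.1 × 283 / 9.796 = 8294.1 m.
ln(72.79/39.3) = ln(1.8522) = 0.61637.
Δz = 8294.1 × 0.61637 = 5112.2 m.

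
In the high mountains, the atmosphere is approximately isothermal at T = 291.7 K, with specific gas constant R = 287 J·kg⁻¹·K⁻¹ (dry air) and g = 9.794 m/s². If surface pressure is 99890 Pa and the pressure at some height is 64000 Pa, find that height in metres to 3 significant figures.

Scale height: H = RT/g = 287 × 291.7 / 9.794 = 8547.9 m.
Invert the barometric formula: z = H ln(P₀/P).
P₀/P = 99890/64000 = 1.5608; ln(1.5608) = 0.44520.
z = 8547.9 × 0.44520 = 3805.5 m.

z ≈ 3810 m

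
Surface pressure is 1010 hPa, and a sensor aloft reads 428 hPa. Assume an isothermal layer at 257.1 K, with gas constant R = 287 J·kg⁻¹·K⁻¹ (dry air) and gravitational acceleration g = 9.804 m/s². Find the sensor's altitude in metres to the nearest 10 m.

z ≈ 6460 m

Scale height: H = RT/g = 287 × 257.1 / 9.804 = 7526.3 m.
Invert the barometric formula: z = H ln(P₀/P).
P₀/P = 1010/428 = 2.3598; ln(2.3598) = 0.85858.
z = 7526.3 × 0.85858 = 6461.9 m.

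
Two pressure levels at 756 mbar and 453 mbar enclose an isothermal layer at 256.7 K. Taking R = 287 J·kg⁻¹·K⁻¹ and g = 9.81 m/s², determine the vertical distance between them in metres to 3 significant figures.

Δz ≈ 3850 m

Hypsometric equation: Δz = (R T̄/g) ln(P₁/P₂).
R T̄/g = 287 × 256.7 / 9.81 = 7510.0 m.
ln(756/453) = ln(1.6689) = 0.51216.
Δz = 7510.0 × 0.51216 = 3846.3 m.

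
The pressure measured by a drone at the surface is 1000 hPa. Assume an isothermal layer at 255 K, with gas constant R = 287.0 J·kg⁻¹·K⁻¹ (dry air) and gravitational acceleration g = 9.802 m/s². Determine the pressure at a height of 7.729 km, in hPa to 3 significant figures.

Scale height: H = RT/g = 287.0 × 255 / 9.802 = 7466.3 m.
Barometric formula: P = P₀ exp(−z/H).
z/H = 7729.0/7466.3 = 1.0352; exp(−1.0352) = 0.35516.
P = 1000 × 0.35516 = 355.16 hPa.

P ≈ 355 hPa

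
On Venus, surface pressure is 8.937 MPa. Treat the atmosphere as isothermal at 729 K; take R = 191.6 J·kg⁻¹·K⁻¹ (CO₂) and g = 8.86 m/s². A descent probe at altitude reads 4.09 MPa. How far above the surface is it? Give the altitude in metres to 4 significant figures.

Scale height: H = RT/g = 191.6 × 729 / 8.86 = 15765 m.
Invert the barometric formula: z = H ln(P₀/P).
P₀/P = 8.937/4.09 = 2.1851; ln(2.1851) = 0.78166.
z = 15765 × 0.78166 = 12323 m.

z ≈ 12320 m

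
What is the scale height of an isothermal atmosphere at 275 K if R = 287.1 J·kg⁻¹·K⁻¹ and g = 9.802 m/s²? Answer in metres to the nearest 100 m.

The scale height of an isothermal atmosphere is H = RT/g.
H = 287.1 × 275 / 9.802 = 78952/9.802 = 8054.7 m.

H ≈ 8100 m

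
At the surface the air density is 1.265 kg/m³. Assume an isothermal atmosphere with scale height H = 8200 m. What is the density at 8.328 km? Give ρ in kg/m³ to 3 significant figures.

In an isothermal atmosphere, density decays like pressure: ρ = ρ₀ exp(−z/H).
z/H = 8328.0/8200.0 = 1.0156; exp(−1.0156) = 0.36219.
ρ = 1.265 × 0.36219 = 0.45817 kg/m³.

ρ ≈ 0.458 kg/m³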